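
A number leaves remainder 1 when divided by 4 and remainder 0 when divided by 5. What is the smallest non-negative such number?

Write x = 1 + 4·k. Then 4·k ≡ 0 − 1 ≡ 4 (mod 5).
Need 4⁻¹ mod 5. Extended Euclid on (5, 4):
5 = 1*4 + 1
4 = 4*1 + 0
Back-substitute:
1 = 5 − 4
4⁻¹ ≡ 4 (mod 5), so k ≡ 4·4 ≡ 1 (mod 5).
x = 1 + 4·1 = 5.

5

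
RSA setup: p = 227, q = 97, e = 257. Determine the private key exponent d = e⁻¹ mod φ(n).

φ(n) = (p−1)(q−1) = 226·96 = 21696.
Need d with 257·d ≡ 1 (mod 21696). Apply the extended Euclidean algorithm:
21696 = 84·257 + 108
257 = 2·108 + 41
108 = 2·41 + 26
41 = 1·26 + 15
26 = 1·15 + 11
15 = 1·11 + 4
11 = 2·4 + 3
4 = 1·3 + 1
3 = 3·1 + 0
Back-substitute:
1 = 4 − 3
1 = −11 + 3·4
1 = 3·15 − 4·11
1 = −4·26 + 7·15
1 = 7·41 − 11·26
1 = −11·108 + 29·41
1 = 29·257 − 69·108
1 = −69·21696 + 5825·257
So 257·5825 ≡ 1 (mod 21696), hence d = 5825.

5825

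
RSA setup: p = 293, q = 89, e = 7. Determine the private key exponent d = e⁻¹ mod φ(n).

3671

φ(n) = (p−1)(q−1) = 292·88 = 25696.
Need d with 7·d ≡ 1 (mod 25696). Apply the extended Euclidean algorithm:
25696 = 3670*7 + 6
7 = 1*6 + 1
6 = 6*1 + 0
Back-substitute:
1 = 7 − 6
1 = −25696 + 3671·7
So 7·3671 ≡ 1 (mod 25696), hence d = 3671.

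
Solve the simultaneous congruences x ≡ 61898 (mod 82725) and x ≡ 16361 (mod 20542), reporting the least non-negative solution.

481438673

Write x = 61898 + 82725·k. Then 82725·k ≡ 16361 − 61898 ≡ 16089 (mod 20542).
Need 82725⁻¹ mod 20542. Extended Euclid on (20542, 557):
20542 = 36×557 + 490
557 = 1×490 + 67
490 = 7×67 + 21
67 = 3×21 + 4
21 = 5×4 + 1
4 = 4×1 + 0
Back-substitute:
1 = 21 − 5·4
1 = −5·67 + 16·21
1 = 16·490 − 117·67
1 = −117·557 + 133·490
1 = 133·20542 − 4905·557
82725⁻¹ ≡ 15637 (mod 20542), so k ≡ 15637·16089 ≡ 5819 (mod 20542).
x = 61898 + 82725·5819 = 481438673.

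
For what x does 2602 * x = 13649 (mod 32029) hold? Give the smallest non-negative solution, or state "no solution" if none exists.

First find gcd(2602, 32029):
32029 = 12·2602 + 805
2602 = 3·805 + 187
805 = 4·187 + 57
187 = 3·57 + 16
57 = 3·16 + 9
16 = 1·9 + 7
9 = 1·7 + 2
7 = 3·2 + 1
2 = 2·1 + 0
gcd = 1, so a unique solution mod 32029 exists.
Back-substitute for the Bézout coefficients:
1 = 7 − 3·2
1 = −3·9 + 4·7
1 = 4·16 − 7·9
1 = −7·57 + 25·16
1 = 25·187 − 82·57
1 = −82·805 + 353·187
1 = 353·2602 − 1141·805
1 = −1141·32029 + 14045·2602
So 2602·(14045) ≡ 1 (mod 32029), giving 2602⁻¹ ≡ 14045.
x ≡ 2602⁻¹·13649 ≡ 14045·13649 ≡ 6640 (mod 32029).

6640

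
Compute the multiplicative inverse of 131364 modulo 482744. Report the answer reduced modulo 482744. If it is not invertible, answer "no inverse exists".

Compute gcd(131364, 482744):
482744 = 3×131364 + 88652
131364 = 1×88652 + 42712
88652 = 2×42712 + 3228
42712 = 13×3228 + 748
3228 = 4×748 + 236
748 = 3×236 + 40
236 = 5×40 + 36
40 = 1×36 + 4
36 = 9×4 + 0
gcd(131364, 482744) = 4 ≠ 1, so 131364 has no multiplicative inverse modulo 482744.

no inverse exists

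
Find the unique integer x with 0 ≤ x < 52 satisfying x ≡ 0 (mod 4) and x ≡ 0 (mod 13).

Write x = 0 + 4·k. Then 4·k ≡ 0 − 0 ≡ 0 (mod 13).
Need 4⁻¹ mod 13. Extended Euclid on (13, 4):
13 = 3×4 + 1
4 = 4×1 + 0
Back-substitute:
1 = 13 − 3·4
4⁻¹ ≡ 10 (mod 13), so k ≡ 10·0 ≡ 0 (mod 13).
x = 0 + 4·0 = 0.

0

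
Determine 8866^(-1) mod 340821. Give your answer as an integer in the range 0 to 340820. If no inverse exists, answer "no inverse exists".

Compute gcd(8866, 340821):
340821 = 38*8866 + 3913
8866 = 2*3913 + 1040
3913 = 3*1040 + 793
1040 = 1*793 + 247
793 = 3*247 + 52
247 = 4*52 + 39
52 = 1*39 + 13
39 = 3*13 + 0
gcd(8866, 340821) = 13 ≠ 1, so 8866 has no multiplicative inverse modulo 340821.

no inverse exists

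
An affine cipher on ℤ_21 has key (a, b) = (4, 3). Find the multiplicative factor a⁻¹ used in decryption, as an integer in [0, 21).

16

Extended Euclidean algorithm:
21 = 5·4 + 1
4 = 4·1 + 0
Since gcd(4, 21) = 1, back-substitute to write 1 as a combination:
1 = 21 − 5·4
So 4·(-5) ≡ 1 (mod 21), and -5 ≡ 16 (mod 21).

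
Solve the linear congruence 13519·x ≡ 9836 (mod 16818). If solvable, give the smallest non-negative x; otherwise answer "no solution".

First find gcd(13519, 16818):
16818 = 1×13519 + 3299
13519 = 4×3299 + 323
3299 = 10×323 + 69
323 = 4×69 + 47
69 = 1×47 + 22
47 = 2×22 + 3
22 = 7×3 + 1
3 = 3×1 + 0
gcd = 1, so a unique solution mod 16818 exists.
Back-substitute for the Bézout coefficients:
1 = 22 − 7·3
1 = −7·47 + 15·22
1 = 15·69 − 22·47
1 = −22·323 + 103·69
1 = 103·3299 − 1052·323
1 = −1052·13519 + 4311·3299
1 = 4311·16818 − 5363·13519
So 13519·(-5363) ≡ 1 (mod 16818), giving 13519⁻¹ ≡ 11455.
x ≡ 13519⁻¹·9836 ≡ 11455·9836 ≡ 7598 (mod 16818).

7598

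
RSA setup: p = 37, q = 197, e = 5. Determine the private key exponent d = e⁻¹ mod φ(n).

5645

φ(n) = (p−1)(q−1) = 36·196 = 7056.
Need d with 5·d ≡ 1 (mod 7056). Apply the extended Euclidean algorithm:
7056 = 1411×5 + 1
5 = 5×1 + 0
Back-substitute:
1 = 7056 − 1411·5
So 5·(-1411) ≡ 1 (mod 7056), hence d ≡ -1411 ≡ 5645 (mod 7056).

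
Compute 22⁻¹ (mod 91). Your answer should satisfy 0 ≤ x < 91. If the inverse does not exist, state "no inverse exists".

29

Apply the Euclidean algorithm to 91 and 22:
91 = 4*22 + 3
22 = 7*3 + 1
3 = 3*1 + 0
gcd = 1, so the inverse exists. Back-substitute:
1 = 22 − 7·3
1 = −7·91 + 29·22
So 22·29 ≡ 1 (mod 91).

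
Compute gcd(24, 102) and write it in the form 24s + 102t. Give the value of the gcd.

Repeated division:
102 = 4*24 + 6
24 = 4*6 + 0
gcd(24, 102) = 6.
Back-substituting:
6 = 102 − 4·24
So 6 = (1)·102 + (-4)·24.

6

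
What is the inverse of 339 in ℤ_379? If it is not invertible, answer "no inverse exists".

180

Run Euclid on (379, 339):
379 = 1×339 + 40
339 = 8×40 + 19
40 = 2×19 + 2
19 = 9×2 + 1
2 = 2×1 + 0
gcd = 1, so the inverse exists. Back-substitute:
1 = 19 − 9·2
1 = −9·40 + 19·19
1 = 19·339 − 161·40
1 = −161·379 + 180·339
So 339·180 ≡ 1 (mod 379).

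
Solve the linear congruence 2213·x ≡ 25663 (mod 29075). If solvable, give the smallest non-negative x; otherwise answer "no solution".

6226

First find gcd(2213, 29075):
29075 = 13·2213 + 306
2213 = 7·306 + 71
306 = 4·71 + 22
71 = 3·22 + 5
22 = 4·5 + 2
5 = 2·2 + 1
2 = 2·1 + 0
gcd = 1, so a unique solution mod 29075 exists.
Back-substitute for the Bézout coefficients:
1 = 5 − 2·2
1 = −2·22 + 9·5
1 = 9·71 − 29·22
1 = −29·306 + 125·71
1 = 125·2213 − 904·306
1 = −904·29075 + 11877·2213
So 2213·(11877) ≡ 1 (mod 29075), giving 2213⁻¹ ≡ 11877.
x ≡ 2213⁻¹·25663 ≡ 11877·25663 ≡ 6226 (mod 29075).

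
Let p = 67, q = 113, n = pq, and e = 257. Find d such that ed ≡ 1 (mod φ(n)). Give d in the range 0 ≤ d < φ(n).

1697

φ(n) = (p−1)(q−1) = 66·112 = 7392.
Need d with 257·d ≡ 1 (mod 7392). Apply the extended Euclidean algorithm:
7392 = 28*257 + 196
257 = 1*196 + 61
196 = 3*61 + 13
61 = 4*13 + 9
13 = 1*9 + 4
9 = 2*4 + 1
4 = 4*1 + 0
Back-substitute:
1 = 9 − 2·4
1 = −2·13 + 3·9
1 = 3·61 − 14·13
1 = −14·196 + 45·61
1 = 45·257 − 59·196
1 = −59·7392 + 1697·257
So 257·1697 ≡ 1 (mod 7392), hence d = 1697.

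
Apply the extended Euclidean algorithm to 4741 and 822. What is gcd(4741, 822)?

1

Repeated division:
4741 = 5×822 + 631
822 = 1×631 + 191
631 = 3×191 + 58
191 = 3×58 + 17
58 = 3×17 + 7
17 = 2×7 + 3
7 = 2×3 + 1
3 = 3×1 + 0
gcd(4741, 822) = 1.
Express as a combination:
1 = 7 − 2·3
1 = −2·17 + 5·7
1 = 5·58 − 17·17
1 = −17·191 + 56·58
1 = 56·631 − 185·191
1 = −185·822 + 241·631
1 = 241·4741 − 1390·822
So 1 = (241)·4741 + (-1390)·822.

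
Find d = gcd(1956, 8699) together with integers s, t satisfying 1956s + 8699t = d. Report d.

Euclidean algorithm:
8699 = 4*1956 + 875
1956 = 2*875 + 206
875 = 4*206 + 51
206 = 4*51 + 2
51 = 25*2 + 1
2 = 2*1 + 0
gcd(1956, 8699) = 1.
Express as a combination:
1 = 51 − 25·2
1 = −25·206 + 101·51
1 = 101·875 − 429·206
1 = −429·1956 + 959·875
1 = 959·8699 − 4265·1956
So 1 = (959)·8699 + (-4265)·1956.

1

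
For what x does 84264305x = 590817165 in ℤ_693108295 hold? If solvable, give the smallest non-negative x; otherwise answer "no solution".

20431896

First find gcd(84264305, 693108295):
693108295 = 8*84264305 + 18993855
84264305 = 4*18993855 + 8288885
18993855 = 2*8288885 + 2416085
8288885 = 3*2416085 + 1040630
2416085 = 2*1040630 + 334825
1040630 = 3*334825 + 36155
334825 = 9*36155 + 9430
36155 = 3*9430 + 7865
9430 = 1*7865 + 1565
7865 = 5*1565 + 40
1565 = 39*40 + 5
40 = 8*5 + 0
gcd = 5 and 5 | 590817165, so solutions exist. Divide through by 5: 16852861x ≡ 118163433 (mod 138621659).
Now find 16852861⁻¹ mod 138621659:
138621659 = 8·16852861 + 3798771
16852861 = 4·3798771 + 1657777
3798771 = 2·1657777 + 483217
1657777 = 3·483217 + 208126
483217 = 2·208126 + 66965
208126 = 3·66965 + 7231
66965 = 9·7231 + 1886
7231 = 3·1886 + 1573
1886 = 1·1573 + 313
1573 = 5·313 + 8
313 = 39·8 + 1
8 = 8·1 + 0
Back-substitute:
1 = 313 − 39·8
1 = −39·1573 + 196·313
1 = 196·1886 − 235·1573
1 = −235·7231 + 901·1886
1 = 901·66965 − 8344·7231
1 = −8344·208126 + 25933·66965
1 = 25933·483217 − 60210·208126
1 = −60210·1657777 + 206563·483217
1 = 206563·3798771 − 473336·1657777
1 = −473336·16852861 + 2099907·3798771
1 = 2099907·138621659 − 17272592·16852861
So 16852861·(-17272592) ≡ 1 (mod 138621659), i.e. 16852861⁻¹ ≡ 121349067.
Then x ≡ 121349067·118163433 ≡ 20431896 (mod 138621659); the smallest non-negative solution is x = 20431896.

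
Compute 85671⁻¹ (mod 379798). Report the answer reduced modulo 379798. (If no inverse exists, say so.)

Extended Euclidean algorithm:
379798 = 4·85671 + 37114
85671 = 2·37114 + 11443
37114 = 3·11443 + 2785
11443 = 4·2785 + 303
2785 = 9·303 + 58
303 = 5·58 + 13
58 = 4·13 + 6
13 = 2·6 + 1
6 = 6·1 + 0
The gcd is 1. Working backward:
1 = 13 − 2·6
1 = −2·58 + 9·13
1 = 9·303 − 47·58
1 = −47·2785 + 432·303
1 = 432·11443 − 1775·2785
1 = −1775·37114 + 5757·11443
1 = 5757·85671 − 13289·37114
1 = −13289·379798 + 58913·85671
So 85671·58913 ≡ 1 (mod 379798).

58913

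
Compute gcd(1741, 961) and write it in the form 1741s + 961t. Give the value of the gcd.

1

Apply Euclid's algorithm to 1741 and 961:
1741 = 1·961 + 780
961 = 1·780 + 181
780 = 4·181 + 56
181 = 3·56 + 13
56 = 4·13 + 4
13 = 3·4 + 1
4 = 4·1 + 0
gcd(1741, 961) = 1.
Working backward:
1 = 13 − 3·4
1 = −3·56 + 13·13
1 = 13·181 − 42·56
1 = −42·780 + 181·181
1 = 181·961 − 223·780
1 = −223·1741 + 404·961
So 1 = (-223)·1741 + (404)·961.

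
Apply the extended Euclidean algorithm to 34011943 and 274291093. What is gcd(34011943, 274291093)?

Repeated division:
274291093 = 8·34011943 + 2195549
34011943 = 15·2195549 + 1078708
2195549 = 2·1078708 + 38133
1078708 = 28·38133 + 10984
38133 = 3·10984 + 5181
10984 = 2·5181 + 622
5181 = 8·622 + 205
622 = 3·205 + 7
205 = 29·7 + 2
7 = 3·2 + 1
2 = 2·1 + 0
gcd(34011943, 274291093) = 1.
Working backward:
1 = 7 − 3·2
1 = −3·205 + 88·7
1 = 88·622 − 267·205
1 = −267·5181 + 2224·622
1 = 2224·10984 − 4715·5181
1 = −4715·38133 + 16369·10984
1 = 16369·1078708 − 463047·38133
1 = −463047·2195549 + 942463·1078708
1 = 942463·34011943 − 14599992·2195549
1 = −14599992·274291093 + 117742399·34011943
So 1 = (-14599992)·274291093 + (117742399)·34011943.

1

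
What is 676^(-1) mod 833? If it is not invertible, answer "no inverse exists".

191

Extended Euclidean algorithm:
833 = 1*676 + 157
676 = 4*157 + 48
157 = 3*48 + 13
48 = 3*13 + 9
13 = 1*9 + 4
9 = 2*4 + 1
4 = 4*1 + 0
Since gcd(676, 833) = 1, back-substitute to write 1 as a combination:
1 = 9 − 2·4
1 = −2·13 + 3·9
1 = 3·48 − 11·13
1 = −11·157 + 36·48
1 = 36·676 − 155·157
1 = −155·833 + 191·676
So 676·191 ≡ 1 (mod 833).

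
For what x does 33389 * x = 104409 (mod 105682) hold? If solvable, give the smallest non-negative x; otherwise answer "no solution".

First find gcd(33389, 105682):
105682 = 3·33389 + 5515
33389 = 6·5515 + 299
5515 = 18·299 + 133
299 = 2·133 + 33
133 = 4·33 + 1
33 = 33·1 + 0
gcd = 1, so a unique solution mod 105682 exists.
Back-substitute for the Bézout coefficients:
1 = 133 − 4·33
1 = −4·299 + 9·133
1 = 9·5515 − 166·299
1 = −166·33389 + 1005·5515
1 = 1005·105682 − 3181·33389
So 33389·(-3181) ≡ 1 (mod 105682), giving 33389⁻¹ ≡ 102501.
x ≡ 33389⁻¹·104409 ≡ 102501·104409 ≡ 33497 (mod 105682).

33497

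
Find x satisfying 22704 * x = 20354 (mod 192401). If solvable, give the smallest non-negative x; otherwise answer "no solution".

no solution

gcd(22704, 192401):
192401 = 8*22704 + 10769
22704 = 2*10769 + 1166
10769 = 9*1166 + 275
1166 = 4*275 + 66
275 = 4*66 + 11
66 = 6*11 + 0
gcd = 11, but 11 ∤ 20354, so the congruence has no solution.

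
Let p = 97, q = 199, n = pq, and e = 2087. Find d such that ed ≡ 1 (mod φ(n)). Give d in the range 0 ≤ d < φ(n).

φ(n) = (p−1)(q−1) = 96·198 = 19008.
Need d with 2087·d ≡ 1 (mod 19008). Apply the extended Euclidean algorithm:
19008 = 9*2087 + 225
2087 = 9*225 + 62
225 = 3*62 + 39
62 = 1*39 + 23
39 = 1*23 + 16
23 = 1*16 + 7
16 = 2*7 + 2
7 = 3*2 + 1
2 = 2*1 + 0
Back-substitute:
1 = 7 − 3·2
1 = −3·16 + 7·7
1 = 7·23 − 10·16
1 = −10·39 + 17·23
1 = 17·62 − 27·39
1 = −27·225 + 98·62
1 = 98·2087 − 909·225
1 = −909·19008 + 8279·2087
So 2087·8279 ≡ 1 (mod 19008), hence d = 8279.

8279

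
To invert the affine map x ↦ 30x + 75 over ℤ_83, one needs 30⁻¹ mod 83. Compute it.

Run Euclid on (83, 30):
83 = 2·30 + 23
30 = 1·23 + 7
23 = 3·7 + 2
7 = 3·2 + 1
2 = 2·1 + 0
gcd = 1, so the inverse exists. Back-substitute:
1 = 7 − 3·2
1 = −3·23 + 10·7
1 = 10·30 − 13·23
1 = −13·83 + 36·30
So 30·36 ≡ 1 (mod 83).

36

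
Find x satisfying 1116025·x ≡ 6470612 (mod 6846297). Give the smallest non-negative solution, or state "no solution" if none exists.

First find gcd(1116025, 6846297):
6846297 = 6·1116025 + 150147
1116025 = 7·150147 + 64996
150147 = 2·64996 + 20155
64996 = 3·20155 + 4531
20155 = 4·4531 + 2031
4531 = 2·2031 + 469
2031 = 4·469 + 155
469 = 3·155 + 4
155 = 38·4 + 3
4 = 1·3 + 1
3 = 3·1 + 0
gcd = 1, so a unique solution mod 6846297 exists.
Back-substitute for the Bézout coefficients:
1 = 4 − 3
1 = −155 + 39·4
1 = 39·469 − 118·155
1 = −118·2031 + 511·469
1 = 511·4531 − 1140·2031
1 = −1140·20155 + 5071·4531
1 = 5071·64996 − 16353·20155
1 = −16353·150147 + 37777·64996
1 = 37777·1116025 − 280792·150147
1 = −280792·6846297 + 1722529·1116025
So 1116025·(1722529) ≡ 1 (mod 6846297), giving 1116025⁻¹ ≡ 1722529.
x ≡ 1116025⁻¹·6470612 ≡ 1722529·6470612 ≡ 4223966 (mod 6846297).

4223966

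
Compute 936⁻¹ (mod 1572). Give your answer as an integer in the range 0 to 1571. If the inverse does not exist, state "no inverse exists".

Euclidean algorithm on 1572, 936:
1572 = 1×936 + 636
936 = 1×636 + 300
636 = 2×300 + 36
300 = 8×36 + 12
36 = 3×12 + 0
The gcd is 12, not 1, hence no inverse exists.

no inverse exists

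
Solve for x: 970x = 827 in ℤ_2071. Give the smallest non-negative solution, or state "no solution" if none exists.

1758

First find gcd(970, 2071):
2071 = 2·970 + 131
970 = 7·131 + 53
131 = 2·53 + 25
53 = 2·25 + 3
25 = 8·3 + 1
3 = 3·1 + 0
gcd = 1, so a unique solution mod 2071 exists.
Back-substitute for the Bézout coefficients:
1 = 25 − 8·3
1 = −8·53 + 17·25
1 = 17·131 − 42·53
1 = −42·970 + 311·131
1 = 311·2071 − 664·970
So 970·(-664) ≡ 1 (mod 2071), giving 970⁻¹ ≡ 1407.
x ≡ 970⁻¹·827 ≡ 1407·827 ≡ 1758 (mod 2071).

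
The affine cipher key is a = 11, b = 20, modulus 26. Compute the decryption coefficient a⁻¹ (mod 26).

19

Run Euclid on (26, 11):
26 = 2·11 + 4
11 = 2·4 + 3
4 = 1·3 + 1
3 = 3·1 + 0
Since gcd(11, 26) = 1, back-substitute to write 1 as a combination:
1 = 4 − 3
1 = −11 + 3·4
1 = 3·26 − 7·11
Hence 11⁻¹ ≡ -7 ≡ 19 (mod 26).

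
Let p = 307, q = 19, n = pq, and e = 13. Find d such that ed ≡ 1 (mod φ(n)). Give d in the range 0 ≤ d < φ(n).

4237

φ(n) = (p−1)(q−1) = 306·18 = 5508.
Need d with 13·d ≡ 1 (mod 5508). Apply the extended Euclidean algorithm:
5508 = 423·13 + 9
13 = 1·9 + 4
9 = 2·4 + 1
4 = 4·1 + 0
Back-substitute:
1 = 9 − 2·4
1 = −2·13 + 3·9
1 = 3·5508 − 1271·13
So 13·(-1271) ≡ 1 (mod 5508), hence d ≡ -1271 ≡ 4237 (mod 5508).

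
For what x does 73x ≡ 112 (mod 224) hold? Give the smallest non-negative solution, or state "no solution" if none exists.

First find gcd(73, 224):
224 = 3·73 + 5
73 = 14·5 + 3
5 = 1·3 + 2
3 = 1·2 + 1
2 = 2·1 + 0
gcd = 1, so a unique solution mod 224 exists.
Back-substitute for the Bézout coefficients:
1 = 3 − 2
1 = −5 + 2·3
1 = 2·73 − 29·5
1 = −29·224 + 89·73
So 73·(89) ≡ 1 (mod 224), giving 73⁻¹ ≡ 89.
x ≡ 73⁻¹·112 ≡ 89·112 ≡ 112 (mod 224).

112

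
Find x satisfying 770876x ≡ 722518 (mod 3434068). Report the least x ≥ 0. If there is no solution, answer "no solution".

gcd(770876, 3434068):
3434068 = 4*770876 + 350564
770876 = 2*350564 + 69748
350564 = 5*69748 + 1824
69748 = 38*1824 + 436
1824 = 4*436 + 80
436 = 5*80 + 36
80 = 2*36 + 8
36 = 4*8 + 4
8 = 2*4 + 0
gcd = 4, but 4 ∤ 722518, so the congruence has no solution.

no solution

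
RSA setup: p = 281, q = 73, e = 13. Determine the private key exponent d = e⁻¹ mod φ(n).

13957

φ(n) = (p−1)(q−1) = 280·72 = 20160.
Need d with 13·d ≡ 1 (mod 20160). Apply the extended Euclidean algorithm:
20160 = 1550×13 + 10
13 = 1×10 + 3
10 = 3×3 + 1
3 = 3×1 + 0
Back-substitute:
1 = 10 − 3·3
1 = −3·13 + 4·10
1 = 4·20160 − 6203·13
So 13·(-6203) ≡ 1 (mod 20160), hence d ≡ -6203 ≡ 13957 (mod 20160).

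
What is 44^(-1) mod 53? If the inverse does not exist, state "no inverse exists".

47

Extended Euclidean algorithm:
53 = 1·44 + 9
44 = 4·9 + 8
9 = 1·8 + 1
8 = 8·1 + 0
Since gcd(44, 53) = 1, back-substitute to write 1 as a combination:
1 = 9 − 8
1 = −44 + 5·9
1 = 5·53 − 6·44
Hence 44⁻¹ ≡ -6 ≡ 47 (mod 53).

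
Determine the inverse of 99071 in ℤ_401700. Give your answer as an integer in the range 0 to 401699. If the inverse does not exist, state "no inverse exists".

356531

Run Euclid on (401700, 99071):
401700 = 4*99071 + 5416
99071 = 18*5416 + 1583
5416 = 3*1583 + 667
1583 = 2*667 + 249
667 = 2*249 + 169
249 = 1*169 + 80
169 = 2*80 + 9
80 = 8*9 + 8
9 = 1*8 + 1
8 = 8*1 + 0
gcd = 1, so the inverse exists. Back-substitute:
1 = 9 − 8
1 = −80 + 9·9
1 = 9·169 − 19·80
1 = −19·249 + 28·169
1 = 28·667 − 75·249
1 = −75·1583 + 178·667
1 = 178·5416 − 609·1583
1 = −609·99071 + 11140·5416
1 = 11140·401700 − 45169·99071
So 99071·(-45169) ≡ 1 (mod 401700), and -45169 ≡ 356531 (mod 401700).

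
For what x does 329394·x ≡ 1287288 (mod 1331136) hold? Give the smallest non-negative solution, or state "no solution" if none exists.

89148

First find gcd(329394, 1331136):
1331136 = 4×329394 + 13560
329394 = 24×13560 + 3954
13560 = 3×3954 + 1698
3954 = 2×1698 + 558
1698 = 3×558 + 24
558 = 23×24 + 6
24 = 4×6 + 0
gcd = 6 and 6 | 1287288, so solutions exist. Divide through by 6: 54899x ≡ 214548 (mod 221856).
Now find 54899⁻¹ mod 221856:
221856 = 4·54899 + 2260
54899 = 24·2260 + 659
2260 = 3·659 + 283
659 = 2·283 + 93
283 = 3·93 + 4
93 = 23·4 + 1
4 = 4·1 + 0
Back-substitute:
1 = 93 − 23·4
1 = −23·283 + 70·93
1 = 70·659 − 163·283
1 = −163·2260 + 559·659
1 = 559·54899 − 13579·2260
1 = −13579·221856 + 54875·54899
So 54899⁻¹ ≡ 54875 (mod 221856).
Then x ≡ 54875·214548 ≡ 89148 (mod 221856); the smallest non-negative solution is x = 89148.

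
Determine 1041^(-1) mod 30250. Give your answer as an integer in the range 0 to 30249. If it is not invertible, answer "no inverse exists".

Run Euclid on (30250, 1041):
30250 = 29·1041 + 61
1041 = 17·61 + 4
61 = 15·4 + 1
4 = 4·1 + 0
The gcd is 1. Working backward:
1 = 61 − 15·4
1 = −15·1041 + 256·61
1 = 256·30250 − 7439·1041
Thus 1041·(-7439) ≡ 1 (mod 30250); reducing, -7439 mod 30250 = 22811.

22811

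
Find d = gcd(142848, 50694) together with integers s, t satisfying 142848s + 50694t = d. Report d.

Apply Euclid's algorithm to 142848 and 50694:
142848 = 2·50694 + 41460
50694 = 1·41460 + 9234
41460 = 4·9234 + 4524
9234 = 2·4524 + 186
4524 = 24·186 + 60
186 = 3·60 + 6
60 = 10·6 + 0
gcd(142848, 50694) = 6.
Back-substituting:
6 = 186 − 3·60
6 = −3·4524 + 73·186
6 = 73·9234 − 149·4524
6 = −149·41460 + 669·9234
6 = 669·50694 − 818·41460
6 = −818·142848 + 2305·50694
So 6 = (-818)·142848 + (2305)·50694.

6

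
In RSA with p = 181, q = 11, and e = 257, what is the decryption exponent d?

1793

φ(n) = (p−1)(q−1) = 180·10 = 1800.
Need d with 257·d ≡ 1 (mod 1800). Apply the extended Euclidean algorithm:
1800 = 7×257 + 1
257 = 257×1 + 0
Back-substitute:
1 = 1800 − 7·257
So 257·(-7) ≡ 1 (mod 1800), hence d ≡ -7 ≡ 1793 (mod 1800).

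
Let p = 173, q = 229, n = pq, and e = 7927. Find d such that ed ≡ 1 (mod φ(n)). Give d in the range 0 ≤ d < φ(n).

3463

φ(n) = (p−1)(q−1) = 172·228 = 39216.
Need d with 7927·d ≡ 1 (mod 39216). Apply the extended Euclidean algorithm:
39216 = 4·7927 + 7508
7927 = 1·7508 + 419
7508 = 17·419 + 385
419 = 1·385 + 34
385 = 11·34 + 11
34 = 3·11 + 1
11 = 11·1 + 0
Back-substitute:
1 = 34 − 3·11
1 = −3·385 + 34·34
1 = 34·419 − 37·385
1 = −37·7508 + 663·419
1 = 663·7927 − 700·7508
1 = −700·39216 + 3463·7927
So 7927·3463 ≡ 1 (mod 39216), hence d = 3463.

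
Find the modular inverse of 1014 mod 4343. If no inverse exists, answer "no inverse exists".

Apply the Euclidean algorithm to 4343 and 1014:
4343 = 4×1014 + 287
1014 = 3×287 + 153
287 = 1×153 + 134
153 = 1×134 + 19
134 = 7×19 + 1
19 = 19×1 + 0
Since gcd(1014, 4343) = 1, back-substitute to write 1 as a combination:
1 = 134 − 7·19
1 = −7·153 + 8·134
1 = 8·287 − 15·153
1 = −15·1014 + 53·287
1 = 53·4343 − 227·1014
Thus 1014·(-227) ≡ 1 (mod 4343); reducing, -227 mod 4343 = 4116.

4116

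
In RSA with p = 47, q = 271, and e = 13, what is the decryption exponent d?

4777

φ(n) = (p−1)(q−1) = 46·270 = 12420.
Need d with 13·d ≡ 1 (mod 12420). Apply the extended Euclidean algorithm:
12420 = 955×13 + 5
13 = 2×5 + 3
5 = 1×3 + 2
3 = 1×2 + 1
2 = 2×1 + 0
Back-substitute:
1 = 3 − 2
1 = −5 + 2·3
1 = 2·13 − 5·5
1 = −5·12420 + 4777·13
So 13·4777 ≡ 1 (mod 12420), hence d = 4777.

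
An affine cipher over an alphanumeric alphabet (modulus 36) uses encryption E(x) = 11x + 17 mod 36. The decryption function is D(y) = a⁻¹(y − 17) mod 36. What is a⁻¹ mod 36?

Extended Euclidean algorithm:
36 = 3×11 + 3
11 = 3×3 + 2
3 = 1×2 + 1
2 = 2×1 + 0
The gcd is 1. Working backward:
1 = 3 − 2
1 = −11 + 4·3
1 = 4·36 − 13·11
Thus 11·(-13) ≡ 1 (mod 36); reducing, -13 mod 36 = 23.

23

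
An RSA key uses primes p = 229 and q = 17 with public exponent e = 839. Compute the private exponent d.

887

φ(n) = (p−1)(q−1) = 228·16 = 3648.
Need d with 839·d ≡ 1 (mod 3648). Apply the extended Euclidean algorithm:
3648 = 4*839 + 292
839 = 2*292 + 255
292 = 1*255 + 37
255 = 6*37 + 33
37 = 1*33 + 4
33 = 8*4 + 1
4 = 4*1 + 0
Back-substitute:
1 = 33 − 8·4
1 = −8·37 + 9·33
1 = 9·255 − 62·37
1 = −62·292 + 71·255
1 = 71·839 − 204·292
1 = −204·3648 + 887·839
So 839·887 ≡ 1 (mod 3648), hence d = 887.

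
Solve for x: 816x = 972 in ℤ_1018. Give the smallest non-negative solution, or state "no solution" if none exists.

353

First find gcd(816, 1018):
1018 = 1×816 + 202
816 = 4×202 + 8
202 = 25×8 + 2
8 = 4×2 + 0
gcd = 2 and 2 | 972, so solutions exist. Divide through by 2: 408x ≡ 486 (mod 509).
Now find 408⁻¹ mod 509:
509 = 1·408 + 101
408 = 4·101 + 4
101 = 25·4 + 1
4 = 4·1 + 0
Back-substitute:
1 = 101 − 25·4
1 = −25·408 + 101·101
1 = 101·509 − 126·408
So 408·(-126) ≡ 1 (mod 509), i.e. 408⁻¹ ≡ 383.
Then x ≡ 383·486 ≡ 353 (mod 509); the smallest non-negative solution is x = 353.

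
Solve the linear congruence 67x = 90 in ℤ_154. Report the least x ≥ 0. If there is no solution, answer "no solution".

68

First find gcd(67, 154):
154 = 2·67 + 20
67 = 3·20 + 7
20 = 2·7 + 6
7 = 1·6 + 1
6 = 6·1 + 0
gcd = 1, so a unique solution mod 154 exists.
Back-substitute for the Bézout coefficients:
1 = 7 − 6
1 = −20 + 3·7
1 = 3·67 − 10·20
1 = −10·154 + 23·67
So 67·(23) ≡ 1 (mod 154), giving 67⁻¹ ≡ 23.
x ≡ 67⁻¹·90 ≡ 23·90 ≡ 68 (mod 154).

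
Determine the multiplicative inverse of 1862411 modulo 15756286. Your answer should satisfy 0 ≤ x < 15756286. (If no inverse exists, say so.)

Extended Euclidean algorithm:
15756286 = 8×1862411 + 856998
1862411 = 2×856998 + 148415
856998 = 5×148415 + 114923
148415 = 1×114923 + 33492
114923 = 3×33492 + 14447
33492 = 2×14447 + 4598
14447 = 3×4598 + 653
4598 = 7×653 + 27
653 = 24×27 + 5
27 = 5×5 + 2
5 = 2×2 + 1
2 = 2×1 + 0
Since gcd(1862411, 15756286) = 1, back-substitute to write 1 as a combination:
1 = 5 − 2·2
1 = −2·27 + 11·5
1 = 11·653 − 266·27
1 = −266·4598 + 1873·653
1 = 1873·14447 − 5885·4598
1 = −5885·33492 + 13643·14447
1 = 13643·114923 − 46814·33492
1 = −46814·148415 + 60457·114923
1 = 60457·856998 − 349099·148415
1 = −349099·1862411 + 758655·856998
1 = 758655·15756286 − 6418339·1862411
Hence 1862411⁻¹ ≡ -6418339 ≡ 9337947 (mod 15756286).

9337947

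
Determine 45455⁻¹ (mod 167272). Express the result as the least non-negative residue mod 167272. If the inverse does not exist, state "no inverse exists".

Apply the Euclidean algorithm to 167272 and 45455:
167272 = 3·45455 + 30907
45455 = 1·30907 + 14548
30907 = 2·14548 + 1811
14548 = 8·1811 + 60
1811 = 30·60 + 11
60 = 5·11 + 5
11 = 2·5 + 1
5 = 5·1 + 0
The gcd is 1. Working backward:
1 = 11 − 2·5
1 = −2·60 + 11·11
1 = 11·1811 − 332·60
1 = −332·14548 + 2667·1811
1 = 2667·30907 − 5666·14548
1 = −5666·45455 + 8333·30907
1 = 8333·167272 − 30665·45455
Hence 45455⁻¹ ≡ -30665 ≡ 136607 (mod 167272).

136607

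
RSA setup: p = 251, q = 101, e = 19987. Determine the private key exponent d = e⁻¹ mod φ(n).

φ(n) = (p−1)(q−1) = 250·100 = 25000.
Need d with 19987·d ≡ 1 (mod 25000). Apply the extended Euclidean algorithm:
25000 = 1×19987 + 5013
19987 = 3×5013 + 4948
5013 = 1×4948 + 65
4948 = 76×65 + 8
65 = 8×8 + 1
8 = 8×1 + 0
Back-substitute:
1 = 65 − 8·8
1 = −8·4948 + 609·65
1 = 609·5013 − 617·4948
1 = −617·19987 + 2460·5013
1 = 2460·25000 − 3077·19987
So 19987·(-3077) ≡ 1 (mod 25000), hence d ≡ -3077 ≡ 21923 (mod 25000).

21923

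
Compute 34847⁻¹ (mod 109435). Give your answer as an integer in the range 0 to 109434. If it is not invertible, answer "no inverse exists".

gcd(109435, 34847) by repeated division:
109435 = 3·34847 + 4894
34847 = 7·4894 + 589
4894 = 8·589 + 182
589 = 3·182 + 43
182 = 4·43 + 10
43 = 4·10 + 3
10 = 3·3 + 1
3 = 3·1 + 0
gcd = 1, so the inverse exists. Back-substitute:
1 = 10 − 3·3
1 = −3·43 + 13·10
1 = 13·182 − 55·43
1 = −55·589 + 178·182
1 = 178·4894 − 1479·589
1 = −1479·34847 + 10531·4894
1 = 10531·109435 − 33072·34847
Thus 34847·(-33072) ≡ 1 (mod 109435); reducing, -33072 mod 109435 = 76363.

76363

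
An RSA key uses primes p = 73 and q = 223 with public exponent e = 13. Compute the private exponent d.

13525

φ(n) = (p−1)(q−1) = 72·222 = 15984.
Need d with 13·d ≡ 1 (mod 15984). Apply the extended Euclidean algorithm:
15984 = 1229*13 + 7
13 = 1*7 + 6
7 = 1*6 + 1
6 = 6*1 + 0
Back-substitute:
1 = 7 − 6
1 = −13 + 2·7
1 = 2·15984 − 2459·13
So 13·(-2459) ≡ 1 (mod 15984), hence d ≡ -2459 ≡ 13525 (mod 15984).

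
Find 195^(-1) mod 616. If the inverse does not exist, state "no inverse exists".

139

Run Euclid on (616, 195):
616 = 3×195 + 31
195 = 6×31 + 9
31 = 3×9 + 4
9 = 2×4 + 1
4 = 4×1 + 0
The gcd is 1. Working backward:
1 = 9 − 2·4
1 = −2·31 + 7·9
1 = 7·195 − 44·31
1 = −44·616 + 139·195
So 195·139 ≡ 1 (mod 616).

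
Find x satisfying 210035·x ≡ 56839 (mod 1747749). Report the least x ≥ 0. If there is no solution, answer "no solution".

1049798

First find gcd(210035, 1747749):
1747749 = 8*210035 + 67469
210035 = 3*67469 + 7628
67469 = 8*7628 + 6445
7628 = 1*6445 + 1183
6445 = 5*1183 + 530
1183 = 2*530 + 123
530 = 4*123 + 38
123 = 3*38 + 9
38 = 4*9 + 2
9 = 4*2 + 1
2 = 2*1 + 0
gcd = 1, so a unique solution mod 1747749 exists.
Back-substitute for the Bézout coefficients:
1 = 9 − 4·2
1 = −4·38 + 17·9
1 = 17·123 − 55·38
1 = −55·530 + 237·123
1 = 237·1183 − 529·530
1 = −529·6445 + 2882·1183
1 = 2882·7628 − 3411·6445
1 = −3411·67469 + 30170·7628
1 = 30170·210035 − 93921·67469
1 = −93921·1747749 + 781538·210035
So 210035·(781538) ≡ 1 (mod 1747749), giving 210035⁻¹ ≡ 781538.
x ≡ 210035⁻¹·56839 ≡ 781538·56839 ≡ 1049798 (mod 1747749).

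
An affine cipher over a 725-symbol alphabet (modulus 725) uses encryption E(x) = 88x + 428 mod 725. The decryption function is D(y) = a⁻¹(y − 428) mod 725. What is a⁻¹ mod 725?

552

Apply the Euclidean algorithm to 725 and 88:
725 = 8·88 + 21
88 = 4·21 + 4
21 = 5·4 + 1
4 = 4·1 + 0
Since gcd(88, 725) = 1, back-substitute to write 1 as a combination:
1 = 21 − 5·4
1 = −5·88 + 21·21
1 = 21·725 − 173·88
Hence 88⁻¹ ≡ -173 ≡ 552 (mod 725).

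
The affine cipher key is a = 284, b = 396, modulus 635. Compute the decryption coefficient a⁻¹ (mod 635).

199

gcd(635, 284) by repeated division:
635 = 2*284 + 67
284 = 4*67 + 16
67 = 4*16 + 3
16 = 5*3 + 1
3 = 3*1 + 0
gcd = 1, so the inverse exists. Back-substitute:
1 = 16 − 5·3
1 = −5·67 + 21·16
1 = 21·284 − 89·67
1 = −89·635 + 199·284
So 284·199 ≡ 1 (mod 635).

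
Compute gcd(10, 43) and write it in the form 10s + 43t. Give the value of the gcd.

1

Repeated division:
43 = 4·10 + 3
10 = 3·3 + 1
3 = 3·1 + 0
gcd(10, 43) = 1.
Express as a combination:
1 = 10 − 3·3
1 = −3·43 + 13·10
So 1 = (-3)·43 + (13)·10.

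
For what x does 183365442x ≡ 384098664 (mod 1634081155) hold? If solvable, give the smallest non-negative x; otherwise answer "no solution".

421774897

First find gcd(183365442, 1634081155):
1634081155 = 8*183365442 + 167157619
183365442 = 1*167157619 + 16207823
167157619 = 10*16207823 + 5079389
16207823 = 3*5079389 + 969656
5079389 = 5*969656 + 231109
969656 = 4*231109 + 45220
231109 = 5*45220 + 5009
45220 = 9*5009 + 139
5009 = 36*139 + 5
139 = 27*5 + 4
5 = 1*4 + 1
4 = 4*1 + 0
gcd = 1, so a unique solution mod 1634081155 exists.
Back-substitute for the Bézout coefficients:
1 = 5 − 4
1 = −139 + 28·5
1 = 28·5009 − 1009·139
1 = −1009·45220 + 9109·5009
1 = 9109·231109 − 46554·45220
1 = −46554·969656 + 195325·231109
1 = 195325·5079389 − 1023179·969656
1 = −1023179·16207823 + 3264862·5079389
1 = 3264862·167157619 − 33671799·16207823
1 = −33671799·183365442 + 36936661·167157619
1 = 36936661·1634081155 − 329165087·183365442
So 183365442·(-329165087) ≡ 1 (mod 1634081155), giving 183365442⁻¹ ≡ 1304916068.
x ≡ 183365442⁻¹·384098664 ≡ 1304916068·384098664 ≡ 421774897 (mod 1634081155).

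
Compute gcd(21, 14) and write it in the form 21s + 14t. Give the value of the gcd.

Repeated division:
21 = 1×14 + 7
14 = 2×7 + 0
gcd(21, 14) = 7.
Express as a combination:
7 = 21 − 14
So 7 = (1)·21 + (-1)·14.

7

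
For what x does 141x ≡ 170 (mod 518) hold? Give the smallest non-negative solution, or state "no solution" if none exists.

First find gcd(141, 518):
518 = 3×141 + 95
141 = 1×95 + 46
95 = 2×46 + 3
46 = 15×3 + 1
3 = 3×1 + 0
gcd = 1, so a unique solution mod 518 exists.
Back-substitute for the Bézout coefficients:
1 = 46 − 15·3
1 = −15·95 + 31·46
1 = 31·141 − 46·95
1 = −46·518 + 169·141
So 141·(169) ≡ 1 (mod 518), giving 141⁻¹ ≡ 169.
x ≡ 141⁻¹·170 ≡ 169·170 ≡ 240 (mod 518).

240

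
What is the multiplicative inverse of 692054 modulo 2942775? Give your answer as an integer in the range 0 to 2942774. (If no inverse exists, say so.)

no inverse exists

Euclidean algorithm on 2942775, 692054:
2942775 = 4×692054 + 174559
692054 = 3×174559 + 168377
174559 = 1×168377 + 6182
168377 = 27×6182 + 1463
6182 = 4×1463 + 330
1463 = 4×330 + 143
330 = 2×143 + 44
143 = 3×44 + 11
44 = 4×11 + 0
Since gcd = 11 > 1, 692054 is not a unit mod 2942775.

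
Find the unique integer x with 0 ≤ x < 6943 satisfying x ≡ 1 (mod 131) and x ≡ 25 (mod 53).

4848

Write x = 1 + 131·k. Then 131·k ≡ 25 − 1 ≡ 24 (mod 53).
Need 131⁻¹ mod 53. Extended Euclid on (53, 25):
53 = 2×25 + 3
25 = 8×3 + 1
3 = 3×1 + 0
Back-substitute:
1 = 25 − 8·3
1 = −8·53 + 17·25
131⁻¹ ≡ 17 (mod 53), so k ≡ 17·24 ≡ 37 (mod 53).
x = 1 + 131·37 = 4848.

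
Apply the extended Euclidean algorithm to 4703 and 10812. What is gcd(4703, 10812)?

1

Euclidean algorithm:
10812 = 2*4703 + 1406
4703 = 3*1406 + 485
1406 = 2*485 + 436
485 = 1*436 + 49
436 = 8*49 + 44
49 = 1*44 + 5
44 = 8*5 + 4
5 = 1*4 + 1
4 = 4*1 + 0
gcd(4703, 10812) = 1.
Back-substituting:
1 = 5 − 4
1 = −44 + 9·5
1 = 9·49 − 10·44
1 = −10·436 + 89·49
1 = 89·485 − 99·436
1 = −99·1406 + 287·485
1 = 287·4703 − 960·1406
1 = −960·10812 + 2207·4703
So 1 = (-960)·10812 + (2207)·4703.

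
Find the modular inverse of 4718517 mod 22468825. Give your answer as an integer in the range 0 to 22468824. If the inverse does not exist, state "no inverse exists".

21894328

gcd(22468825, 4718517) by repeated division:
22468825 = 4×4718517 + 3594757
4718517 = 1×3594757 + 1123760
3594757 = 3×1123760 + 223477
1123760 = 5×223477 + 6375
223477 = 35×6375 + 352
6375 = 18×352 + 39
352 = 9×39 + 1
39 = 39×1 + 0
gcd = 1, so the inverse exists. Back-substitute:
1 = 352 − 9·39
1 = −9·6375 + 163·352
1 = 163·223477 − 5714·6375
1 = −5714·1123760 + 28733·223477
1 = 28733·3594757 − 91913·1123760
1 = −91913·4718517 + 120646·3594757
1 = 120646·22468825 − 574497·4718517
Hence 4718517⁻¹ ≡ -574497 ≡ 21894328 (mod 22468825).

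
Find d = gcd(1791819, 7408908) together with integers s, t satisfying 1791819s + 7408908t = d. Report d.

9

Repeated division:
7408908 = 4*1791819 + 241632
1791819 = 7*241632 + 100395
241632 = 2*100395 + 40842
100395 = 2*40842 + 18711
40842 = 2*18711 + 3420
18711 = 5*3420 + 1611
3420 = 2*1611 + 198
1611 = 8*198 + 27
198 = 7*27 + 9
27 = 3*9 + 0
gcd(1791819, 7408908) = 9.
Working backward:
9 = 198 − 7·27
9 = −7·1611 + 57·198
9 = 57·3420 − 121·1611
9 = −121·18711 + 662·3420
9 = 662·40842 − 1445·18711
9 = −1445·100395 + 3552·40842
9 = 3552·241632 − 8549·100395
9 = −8549·1791819 + 63395·241632
9 = 63395·7408908 − 262129·1791819
So 9 = (63395)·7408908 + (-262129)·1791819.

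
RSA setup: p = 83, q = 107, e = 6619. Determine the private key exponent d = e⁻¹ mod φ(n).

φ(n) = (p−1)(q−1) = 82·106 = 8692.
Need d with 6619·d ≡ 1 (mod 8692). Apply the extended Euclidean algorithm:
8692 = 1·6619 + 2073
6619 = 3·2073 + 400
2073 = 5·400 + 73
400 = 5·73 + 35
73 = 2·35 + 3
35 = 11·3 + 2
3 = 1·2 + 1
2 = 2·1 + 0
Back-substitute:
1 = 3 − 2
1 = −35 + 12·3
1 = 12·73 − 25·35
1 = −25·400 + 137·73
1 = 137·2073 − 710·400
1 = −710·6619 + 2267·2073
1 = 2267·8692 − 2977·6619
So 6619·(-2977) ≡ 1 (mod 8692), hence d ≡ -2977 ≡ 5715 (mod 8692).

5715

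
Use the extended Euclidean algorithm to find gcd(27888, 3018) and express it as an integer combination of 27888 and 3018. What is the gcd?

Apply Euclid's algorithm to 27888 and 3018:
27888 = 9*3018 + 726
3018 = 4*726 + 114
726 = 6*114 + 42
114 = 2*42 + 30
42 = 1*30 + 12
30 = 2*12 + 6
12 = 2*6 + 0
gcd(27888, 3018) = 6.
Back-substituting:
6 = 30 − 2·12
6 = −2·42 + 3·30
6 = 3·114 − 8·42
6 = −8·726 + 51·114
6 = 51·3018 − 212·726
6 = −212·27888 + 1959·3018
So 6 = (-212)·27888 + (1959)·3018.

6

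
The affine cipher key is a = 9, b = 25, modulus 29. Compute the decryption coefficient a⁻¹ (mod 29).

Run Euclid on (29, 9):
29 = 3·9 + 2
9 = 4·2 + 1
2 = 2·1 + 0
The gcd is 1. Working backward:
1 = 9 − 4·2
1 = −4·29 + 13·9
So 9·13 ≡ 1 (mod 29).

13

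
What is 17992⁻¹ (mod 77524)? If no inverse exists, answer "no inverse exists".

Compute gcd(17992, 77524):
77524 = 4·17992 + 5556
17992 = 3·5556 + 1324
5556 = 4·1324 + 260
1324 = 5·260 + 24
260 = 10·24 + 20
24 = 1·20 + 4
20 = 5·4 + 0
Since gcd = 4 > 1, 17992 is not a unit mod 77524.

no inverse exists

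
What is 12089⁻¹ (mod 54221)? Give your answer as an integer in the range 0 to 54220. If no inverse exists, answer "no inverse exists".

13442

Run Euclid on (54221, 12089):
54221 = 4·12089 + 5865
12089 = 2·5865 + 359
5865 = 16·359 + 121
359 = 2·121 + 117
121 = 1·117 + 4
117 = 29·4 + 1
4 = 4·1 + 0
Since gcd(12089, 54221) = 1, back-substitute to write 1 as a combination:
1 = 117 − 29·4
1 = −29·121 + 30·117
1 = 30·359 − 89·121
1 = −89·5865 + 1454·359
1 = 1454·12089 − 2997·5865
1 = −2997·54221 + 13442·12089
So 12089·13442 ≡ 1 (mod 54221).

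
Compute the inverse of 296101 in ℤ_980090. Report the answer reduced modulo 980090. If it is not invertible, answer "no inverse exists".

923241

Apply the Euclidean algorithm to 980090 and 296101:
980090 = 3·296101 + 91787
296101 = 3·91787 + 20740
91787 = 4·20740 + 8827
20740 = 2·8827 + 3086
8827 = 2·3086 + 2655
3086 = 1·2655 + 431
2655 = 6·431 + 69
431 = 6·69 + 17
69 = 4·17 + 1
17 = 17·1 + 0
Since gcd(296101, 980090) = 1, back-substitute to write 1 as a combination:
1 = 69 − 4·17
1 = −4·431 + 25·69
1 = 25·2655 − 154·431
1 = −154·3086 + 179·2655
1 = 179·8827 − 512·3086
1 = −512·20740 + 1203·8827
1 = 1203·91787 − 5324·20740
1 = −5324·296101 + 17175·91787
1 = 17175·980090 − 56849·296101
So 296101·(-56849) ≡ 1 (mod 980090), and -56849 ≡ 923241 (mod 980090).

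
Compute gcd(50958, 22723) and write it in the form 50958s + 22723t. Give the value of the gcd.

1

Euclidean algorithm:
50958 = 2×22723 + 5512
22723 = 4×5512 + 675
5512 = 8×675 + 112
675 = 6×112 + 3
112 = 37×3 + 1
3 = 3×1 + 0
gcd(50958, 22723) = 1.
Express as a combination:
1 = 112 − 37·3
1 = −37·675 + 223·112
1 = 223·5512 − 1821·675
1 = −1821·22723 + 7507·5512
1 = 7507·50958 − 16835·22723
So 1 = (7507)·50958 + (-16835)·22723.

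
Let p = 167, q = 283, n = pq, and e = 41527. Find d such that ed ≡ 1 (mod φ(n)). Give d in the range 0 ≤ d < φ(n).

φ(n) = (p−1)(q−1) = 166·282 = 46812.
Need d with 41527·d ≡ 1 (mod 46812). Apply the extended Euclidean algorithm:
46812 = 1*41527 + 5285
41527 = 7*5285 + 4532
5285 = 1*4532 + 753
4532 = 6*753 + 14
753 = 53*14 + 11
14 = 1*11 + 3
11 = 3*3 + 2
3 = 1*2 + 1
2 = 2*1 + 0
Back-substitute:
1 = 3 − 2
1 = −11 + 4·3
1 = 4·14 − 5·11
1 = −5·753 + 269·14
1 = 269·4532 − 1619·753
1 = −1619·5285 + 1888·4532
1 = 1888·41527 − 14835·5285
1 = −14835·46812 + 16723·41527
So 41527·16723 ≡ 1 (mod 46812), hence d = 16723.

16723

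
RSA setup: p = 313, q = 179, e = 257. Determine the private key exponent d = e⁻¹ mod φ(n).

39329

φ(n) = (p−1)(q−1) = 312·178 = 55536.
Need d with 257·d ≡ 1 (mod 55536). Apply the extended Euclidean algorithm:
55536 = 216·257 + 24
257 = 10·24 + 17
24 = 1·17 + 7
17 = 2·7 + 3
7 = 2·3 + 1
3 = 3·1 + 0
Back-substitute:
1 = 7 − 2·3
1 = −2·17 + 5·7
1 = 5·24 − 7·17
1 = −7·257 + 75·24
1 = 75·55536 − 16207·257
So 257·(-16207) ≡ 1 (mod 55536), hence d ≡ -16207 ≡ 39329 (mod 55536).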